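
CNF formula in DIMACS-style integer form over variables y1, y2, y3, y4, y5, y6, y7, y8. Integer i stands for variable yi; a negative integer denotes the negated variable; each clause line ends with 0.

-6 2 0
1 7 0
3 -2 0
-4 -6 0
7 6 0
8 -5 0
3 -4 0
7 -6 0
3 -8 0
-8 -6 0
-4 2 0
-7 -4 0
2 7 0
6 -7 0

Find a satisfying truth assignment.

y1 = True, y2 = True, y3 = True, y4 = False, y5 = False, y6 = True, y7 = True, y8 = False

y1 occurs only positively in the remaining clauses — set y1 = True.
Pure literal: y3 appears only positively; assign y3 = True.
Try y2 = True.
For the remaining variables, y4 = False, y5 = False, y6 = True, y7 = True, y8 = False works.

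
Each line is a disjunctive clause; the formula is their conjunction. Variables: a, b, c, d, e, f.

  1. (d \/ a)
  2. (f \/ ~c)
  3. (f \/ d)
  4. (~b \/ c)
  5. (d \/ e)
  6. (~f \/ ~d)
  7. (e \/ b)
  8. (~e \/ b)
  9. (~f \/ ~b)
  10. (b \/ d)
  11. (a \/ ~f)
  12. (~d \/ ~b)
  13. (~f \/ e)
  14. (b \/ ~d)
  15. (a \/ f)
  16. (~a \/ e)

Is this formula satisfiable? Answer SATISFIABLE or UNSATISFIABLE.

UNSATISFIABLE

b = True:
  propagation gives c=True, f=True; an empty clause results — contradiction.
b = False:
  propagation gives e=True; an empty clause results — contradiction.
Every branch closes, so no satisfying assignment exists.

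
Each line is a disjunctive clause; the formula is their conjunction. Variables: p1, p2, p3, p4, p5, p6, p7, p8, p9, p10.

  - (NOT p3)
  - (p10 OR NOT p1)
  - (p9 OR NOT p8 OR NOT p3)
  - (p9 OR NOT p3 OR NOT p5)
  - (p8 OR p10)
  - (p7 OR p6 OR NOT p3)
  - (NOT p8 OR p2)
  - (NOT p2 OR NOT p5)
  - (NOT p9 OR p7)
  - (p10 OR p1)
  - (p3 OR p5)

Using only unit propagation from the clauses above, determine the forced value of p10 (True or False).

(NOT p3) is a unit clause: p3 = False.
In (p5 OR p3), p3 is now false; p5 must hold, so p5 = True.
(NOT p2 OR NOT p5): since p5 = True, the clause reduces to (NOT p2). p2 = False.
(p2 OR NOT p8): since p2 = False, the clause reduces to (NOT p8). p8 = False.
(p8 OR p10) with p8 = False leaves only p10, so p10 = True.

True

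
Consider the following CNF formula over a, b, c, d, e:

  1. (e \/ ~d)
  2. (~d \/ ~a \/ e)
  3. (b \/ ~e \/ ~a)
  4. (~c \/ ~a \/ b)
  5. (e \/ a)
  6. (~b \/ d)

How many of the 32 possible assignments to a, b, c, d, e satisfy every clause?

9

Case analysis on a and e:
  a=1, e=1: remaining (b,c,d) ∈ {(1,0,1); (1,1,1)} — 2.
  a=1, e=0: remaining (b,c,d) ∈ {(0,0,0)} — 1.
  a=0, e=1: c free; 3 ways for (b,d) × 2^1 = 6.
  a=0, e=0: a clause becomes empty — 0.
Total: 2 + 1 + 6 + 0 = 9.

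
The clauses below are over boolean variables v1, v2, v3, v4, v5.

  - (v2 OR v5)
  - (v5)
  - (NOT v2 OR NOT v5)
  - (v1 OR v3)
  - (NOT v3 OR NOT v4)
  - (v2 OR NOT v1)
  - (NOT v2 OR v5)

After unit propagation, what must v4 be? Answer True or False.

(v5) stands alone — v5 = True.
From (NOT v2 OR NOT v5) and v5 = True: v2 = False.
(NOT v1 OR v2): since v2 = False, the clause reduces to (NOT v1). v1 = False.
From (v1 OR v3) and v1 = False: v3 = True.
(NOT v3 OR NOT v4) with v3 = True leaves only NOT v4, so v4 = False.

False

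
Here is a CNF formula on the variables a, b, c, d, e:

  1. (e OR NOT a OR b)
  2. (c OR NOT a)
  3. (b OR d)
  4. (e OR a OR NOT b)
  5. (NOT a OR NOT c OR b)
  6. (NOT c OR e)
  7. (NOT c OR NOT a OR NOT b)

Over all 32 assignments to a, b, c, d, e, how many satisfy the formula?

7

Satisfying assignments:
  a=0 b=0 c=0 d=1 e=0
  a=0 b=0 c=0 d=1 e=1
  a=0 b=0 c=1 d=1 e=1
  a=0 b=1 c=0 d=0 e=1
  a=0 b=1 c=0 d=1 e=1
  a=0 b=1 c=1 d=0 e=1
  a=0 b=1 c=1 d=1 e=1
That's 7 in total.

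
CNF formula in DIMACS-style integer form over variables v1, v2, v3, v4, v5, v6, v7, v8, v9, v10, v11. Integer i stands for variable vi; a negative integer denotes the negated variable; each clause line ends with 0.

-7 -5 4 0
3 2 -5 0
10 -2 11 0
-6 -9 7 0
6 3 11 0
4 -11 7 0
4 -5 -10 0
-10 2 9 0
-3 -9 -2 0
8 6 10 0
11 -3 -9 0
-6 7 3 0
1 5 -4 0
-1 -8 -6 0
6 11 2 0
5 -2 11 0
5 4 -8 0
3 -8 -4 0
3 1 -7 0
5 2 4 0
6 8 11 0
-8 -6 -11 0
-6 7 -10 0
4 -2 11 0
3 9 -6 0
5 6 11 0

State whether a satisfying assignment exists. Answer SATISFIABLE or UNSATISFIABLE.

SATISFIABLE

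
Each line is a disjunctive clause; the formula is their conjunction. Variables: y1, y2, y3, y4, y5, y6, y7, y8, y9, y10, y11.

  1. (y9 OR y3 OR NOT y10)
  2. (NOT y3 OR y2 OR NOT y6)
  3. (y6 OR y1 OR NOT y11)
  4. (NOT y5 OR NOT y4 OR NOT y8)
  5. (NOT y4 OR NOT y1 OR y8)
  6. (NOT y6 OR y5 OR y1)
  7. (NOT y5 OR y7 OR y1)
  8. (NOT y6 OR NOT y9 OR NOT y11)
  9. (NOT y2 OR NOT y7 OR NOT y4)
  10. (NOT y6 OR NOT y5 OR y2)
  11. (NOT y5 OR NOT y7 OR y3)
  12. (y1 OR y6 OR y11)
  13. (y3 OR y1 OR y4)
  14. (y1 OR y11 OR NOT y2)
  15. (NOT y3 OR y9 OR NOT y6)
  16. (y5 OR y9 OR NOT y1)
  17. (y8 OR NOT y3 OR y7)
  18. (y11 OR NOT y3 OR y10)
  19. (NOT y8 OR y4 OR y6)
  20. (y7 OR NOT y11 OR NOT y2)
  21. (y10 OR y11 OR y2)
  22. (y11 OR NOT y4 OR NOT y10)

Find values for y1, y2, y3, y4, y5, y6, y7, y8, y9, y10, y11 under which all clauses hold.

y1 = True, y2 = True, y3 = False, y4 = False, y5 = False, y6 = False, y7 = True, y8 = False, y9 = True, y10 = True, y11 = True

Set y1 = True and propagate.
Branch on y2: take y2 = True.
The remaining clauses are satisfied by y3 = False, y4 = False, y5 = False, y6 = False, y7 = True, y8 = False, y9 = True, y10 = True, y11 = True.
Check each clause:
  1. (y3 OR y9 OR NOT y10) — y9 is true.
  2. (NOT y3 OR y2 OR NOT y6) — y2 is true.
  3. (y6 OR y1 OR NOT y11) — y1 is true.
  4. (NOT y8 OR NOT y5 OR NOT y4) — NOT y8 is true.
  5. (NOT y4 OR y8 OR NOT y1) — NOT y4 is true.
  6. (y1 OR NOT y6 OR y5) — y1 is true.
  7. (y1 OR NOT y5 OR y7) — y1 is true.
  8. (NOT y9 OR NOT y6 OR NOT y11) — NOT y6 is true.
  9. (NOT y2 OR NOT y7 OR NOT y4) — NOT y4 is true.
  10. (NOT y6 OR NOT y5 OR y2) — NOT y6 is true.
  11. (NOT y5 OR NOT y7 OR y3) — NOT y5 is true.
  12. (y11 OR y1 OR y6) — y1 is true.
  13. (y3 OR y1 OR y4) — y1 is true.
  14. (y11 OR y1 OR NOT y2) — y1 is true.
  15. (NOT y6 OR NOT y3 OR y9) — y9 is true.
  16. (NOT y1 OR y5 OR y9) — y9 is true.
  17. (y7 OR NOT y3 OR y8) — NOT y3 is true.
  18. (y11 OR NOT y3 OR y10) — y10 is true.
  19. (NOT y8 OR y6 OR y4) — NOT y8 is true.
  20. (NOT y11 OR y7 OR NOT y2) — y7 is true.
  21. (y2 OR y10 OR y11) — y10 is true.
  22. (NOT y10 OR NOT y4 OR y11) — y11 is true.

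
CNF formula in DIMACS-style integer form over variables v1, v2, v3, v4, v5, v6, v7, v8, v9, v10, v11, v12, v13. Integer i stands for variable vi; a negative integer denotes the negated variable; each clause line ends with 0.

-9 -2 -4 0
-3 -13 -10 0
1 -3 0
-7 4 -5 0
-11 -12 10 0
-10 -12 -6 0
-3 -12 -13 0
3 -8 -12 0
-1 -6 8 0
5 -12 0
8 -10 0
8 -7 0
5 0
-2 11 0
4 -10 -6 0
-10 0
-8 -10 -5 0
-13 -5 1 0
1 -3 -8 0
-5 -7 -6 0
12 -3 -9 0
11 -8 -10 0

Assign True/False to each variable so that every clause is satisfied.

Unit propagation: (v5) forces v5 = True.
The clause (~v10) is unit: v10 must be False.
v6 occurs only negated in the remaining clauses — set v6 = False.
Pure literal: v7 appears only negated; assign v7 = False.
Set v1 = False and propagate.
  then v3 is forced to False.
  then v13 is forced to False.
Branch on v2: take v2 = True.
  then v11 is forced to True.
  then v12 is forced to False.
For the remaining variables, v4 = False, v8 = True, v9 = True works.
Every clause has at least one true literal under this assignment.

v1=F, v2=T, v3=F, v4=F, v5=T, v6=F, v7=F, v8=T, v9=T, v10=F, v11=T, v12=F, v13=F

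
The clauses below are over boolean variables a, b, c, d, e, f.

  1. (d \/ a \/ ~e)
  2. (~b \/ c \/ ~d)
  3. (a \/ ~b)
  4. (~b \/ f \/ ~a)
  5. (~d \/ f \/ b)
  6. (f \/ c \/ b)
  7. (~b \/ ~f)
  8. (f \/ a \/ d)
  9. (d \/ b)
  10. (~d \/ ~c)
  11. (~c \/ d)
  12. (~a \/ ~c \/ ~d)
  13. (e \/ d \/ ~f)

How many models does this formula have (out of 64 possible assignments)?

The models are:
  a=0 b=0 c=0 d=1 e=0 f=1
  a=0 b=0 c=0 d=1 e=1 f=1
  a=1 b=0 c=0 d=1 e=0 f=1
  a=1 b=0 c=0 d=1 e=1 f=1
Count: 4.

4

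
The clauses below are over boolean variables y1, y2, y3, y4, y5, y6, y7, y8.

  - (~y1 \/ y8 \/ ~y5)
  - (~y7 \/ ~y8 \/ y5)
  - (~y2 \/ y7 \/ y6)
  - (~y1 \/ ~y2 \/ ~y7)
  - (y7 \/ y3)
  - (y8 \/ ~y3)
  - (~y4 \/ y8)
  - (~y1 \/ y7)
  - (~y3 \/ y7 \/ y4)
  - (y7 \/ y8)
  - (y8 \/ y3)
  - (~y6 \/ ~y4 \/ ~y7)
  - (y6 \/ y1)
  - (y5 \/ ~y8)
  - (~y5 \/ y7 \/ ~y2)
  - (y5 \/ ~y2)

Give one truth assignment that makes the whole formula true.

y1 = 1  y2 = 0  y3 = 0  y4 = 0  y5 = 1  y6 = 0  y7 = 1  y8 = 1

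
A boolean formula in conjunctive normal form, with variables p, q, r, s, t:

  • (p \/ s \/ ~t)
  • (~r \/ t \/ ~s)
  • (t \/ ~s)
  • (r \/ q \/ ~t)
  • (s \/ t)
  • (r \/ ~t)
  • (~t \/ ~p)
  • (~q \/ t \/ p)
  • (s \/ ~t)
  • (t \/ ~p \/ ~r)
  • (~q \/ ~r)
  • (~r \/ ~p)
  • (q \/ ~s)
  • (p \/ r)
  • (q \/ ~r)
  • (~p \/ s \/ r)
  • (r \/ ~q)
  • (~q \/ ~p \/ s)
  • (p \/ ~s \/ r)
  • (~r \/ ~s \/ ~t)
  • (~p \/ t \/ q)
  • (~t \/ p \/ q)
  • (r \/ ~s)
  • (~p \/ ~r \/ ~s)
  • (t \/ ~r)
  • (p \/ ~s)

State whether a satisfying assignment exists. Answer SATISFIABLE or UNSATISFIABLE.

r = True:
  propagation gives q=False; an empty clause results — contradiction.
r = False:
  propagation gives t=False, s=False; an empty clause results — contradiction.
Every branch closes, so no satisfying assignment exists.

UNSATISFIABLE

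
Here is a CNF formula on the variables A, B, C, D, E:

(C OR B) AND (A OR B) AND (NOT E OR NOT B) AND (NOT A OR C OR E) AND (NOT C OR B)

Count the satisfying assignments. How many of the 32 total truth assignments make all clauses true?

Satisfying assignments:
  A=F B=T C=F D=F E=F
  A=F B=T C=F D=T E=F
  A=F B=T C=T D=F E=F
  A=F B=T C=T D=T E=F
  A=T B=T C=T D=F E=F
  A=T B=T C=T D=T E=F
Count: 6.

6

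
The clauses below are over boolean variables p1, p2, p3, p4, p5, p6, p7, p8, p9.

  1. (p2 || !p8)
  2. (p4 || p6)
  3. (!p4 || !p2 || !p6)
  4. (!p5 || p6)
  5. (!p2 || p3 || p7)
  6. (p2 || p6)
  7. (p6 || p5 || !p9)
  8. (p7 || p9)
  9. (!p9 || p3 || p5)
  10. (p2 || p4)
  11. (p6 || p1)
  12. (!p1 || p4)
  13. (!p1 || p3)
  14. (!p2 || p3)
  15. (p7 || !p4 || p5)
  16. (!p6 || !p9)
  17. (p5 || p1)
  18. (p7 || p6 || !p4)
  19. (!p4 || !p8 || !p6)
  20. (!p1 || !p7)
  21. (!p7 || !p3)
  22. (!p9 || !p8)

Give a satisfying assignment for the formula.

p8 occurs only negated in the remaining clauses — set p8 = False.
Set p1 = False and propagate.
  then p6 is forced to True.
  then p9 is forced to False.
  then p7 is forced to True.
  then p5 is forced to True.
  then p3 is forced to False.
  then p2 is forced to False.
  then p4 is forced to True.

p1=F, p2=F, p3=F, p4=T, p5=T, p6=T, p7=T, p8=F, p9=F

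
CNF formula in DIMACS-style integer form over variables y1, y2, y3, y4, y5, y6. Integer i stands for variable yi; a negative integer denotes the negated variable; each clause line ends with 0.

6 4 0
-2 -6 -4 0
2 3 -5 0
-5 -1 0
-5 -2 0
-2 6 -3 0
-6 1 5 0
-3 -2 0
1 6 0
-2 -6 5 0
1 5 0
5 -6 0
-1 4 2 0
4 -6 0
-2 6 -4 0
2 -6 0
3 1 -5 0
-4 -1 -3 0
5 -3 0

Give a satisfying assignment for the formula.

y1 = T, y2 = F, y3 = F, y4 = T, y5 = F, y6 = F

Branch on y1: take y1 = True.
  then y5 is forced to False.
  then y6 is forced to False.
  then y4 is forced to True.
  then y2 is forced to False.
  then y3 is forced to False.
Every clause has at least one true literal under this assignment.
Check each clause:
  1. (y6 | y4) — y4 is true.
  2. (~y6 | ~y2 | ~y4) — ~y6 is true.
  3. (y2 | y3 | ~y5) — ~y5 is true.
  4. (~y1 | ~y5) — ~y5 is true.
  5. (~y2 | ~y5) — ~y5 is true.
  6. (y6 | ~y3 | ~y2) — ~y3 is true.
  7. (y1 | y5 | ~y6) — y1 is true.
  8. (~y3 | ~y2) — ~y3 is true.
  9. (y6 | y1) — y1 is true.
  10. (y5 | ~y2 | ~y6) — ~y6 is true.
  11. (y1 | y5) — y1 is true.
  12. (~y6 | y5) — ~y6 is true.
  13. (~y1 | y4 | y2) — y4 is true.
  14. (~y6 | y4) — ~y6 is true.
  15. (y6 | ~y4 | ~y2) — ~y2 is true.
  16. (~y6 | y2) — ~y6 is true.
  17. (~y5 | y1 | y3) — y1 is true.
  18. (~y3 | ~y1 | ~y4) — ~y3 is true.
  19. (~y3 | y5) — ~y3 is true.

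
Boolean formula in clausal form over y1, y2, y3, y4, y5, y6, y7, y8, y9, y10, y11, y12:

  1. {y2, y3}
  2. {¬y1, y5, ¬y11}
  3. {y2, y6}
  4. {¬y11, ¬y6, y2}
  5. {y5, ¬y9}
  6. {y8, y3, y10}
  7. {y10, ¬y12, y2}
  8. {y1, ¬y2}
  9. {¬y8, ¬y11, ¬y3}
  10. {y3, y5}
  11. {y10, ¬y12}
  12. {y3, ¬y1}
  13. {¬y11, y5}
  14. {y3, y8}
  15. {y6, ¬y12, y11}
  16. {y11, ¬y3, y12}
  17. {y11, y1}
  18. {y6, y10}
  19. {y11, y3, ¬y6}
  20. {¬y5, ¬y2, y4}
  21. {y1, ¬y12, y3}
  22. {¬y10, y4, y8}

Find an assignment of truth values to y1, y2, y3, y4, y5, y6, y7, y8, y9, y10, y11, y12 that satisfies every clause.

y1=True, y2=True, y3=True, y4=True, y5=False, y6=True, y7=True, y8=False, y9=False, y10=True, y11=False, y12=True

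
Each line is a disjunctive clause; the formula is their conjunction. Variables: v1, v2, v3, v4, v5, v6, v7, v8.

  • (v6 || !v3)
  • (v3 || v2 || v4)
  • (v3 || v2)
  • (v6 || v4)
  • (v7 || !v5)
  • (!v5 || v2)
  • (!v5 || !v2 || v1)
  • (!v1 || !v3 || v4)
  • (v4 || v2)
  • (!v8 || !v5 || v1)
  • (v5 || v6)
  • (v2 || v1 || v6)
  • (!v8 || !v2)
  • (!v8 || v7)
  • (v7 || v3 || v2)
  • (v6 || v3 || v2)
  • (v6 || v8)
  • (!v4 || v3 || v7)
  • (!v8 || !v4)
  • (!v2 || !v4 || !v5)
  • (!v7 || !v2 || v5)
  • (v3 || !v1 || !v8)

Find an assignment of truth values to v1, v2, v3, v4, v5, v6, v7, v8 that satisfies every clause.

v1=False, v2=True, v3=False, v4=False, v5=False, v6=True, v7=False, v8=False

Check each clause:
  1. (!v3 || v6) — !v3 is true.
  2. (v2 || v3 || v4) — v2 is true.
  3. (v3 || v2) — v2 is true.
  4. (v6 || v4) — v6 is true.
  5. (!v5 || v7) — !v5 is true.
  6. (!v5 || v2) — v2 is true.
  7. (!v5 || v1 || !v2) — !v5 is true.
  8. (!v3 || !v1 || v4) — !v3 is true.
  9. (v4 || v2) — v2 is true.
  10. (v1 || !v8 || !v5) — !v8 is true.
  11. (v6 || v5) — v6 is true.
  12. (v2 || v1 || v6) — v2 is true.
  13. (!v8 || !v2) — !v8 is true.
  14. (v7 || !v8) — !v8 is true.
  15. (v2 || v3 || v7) — v2 is true.
  16. (v6 || v2 || v3) — v2 is true.
  17. (v8 || v6) — v6 is true.
  18. (v7 || v3 || !v4) — !v4 is true.
  19. (!v8 || !v4) — !v8 is true.
  20. (!v4 || !v2 || !v5) — !v5 is true.
  21. (v5 || !v7 || !v2) — !v7 is true.
  22. (v3 || !v8 || !v1) — !v8 is true.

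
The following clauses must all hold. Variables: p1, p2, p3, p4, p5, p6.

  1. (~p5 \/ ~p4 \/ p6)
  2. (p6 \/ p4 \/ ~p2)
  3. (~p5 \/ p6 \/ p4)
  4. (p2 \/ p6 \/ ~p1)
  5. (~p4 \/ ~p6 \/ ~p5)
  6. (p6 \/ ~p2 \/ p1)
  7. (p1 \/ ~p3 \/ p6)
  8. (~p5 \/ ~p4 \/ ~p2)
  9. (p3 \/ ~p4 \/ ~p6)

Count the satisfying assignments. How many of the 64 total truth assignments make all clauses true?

24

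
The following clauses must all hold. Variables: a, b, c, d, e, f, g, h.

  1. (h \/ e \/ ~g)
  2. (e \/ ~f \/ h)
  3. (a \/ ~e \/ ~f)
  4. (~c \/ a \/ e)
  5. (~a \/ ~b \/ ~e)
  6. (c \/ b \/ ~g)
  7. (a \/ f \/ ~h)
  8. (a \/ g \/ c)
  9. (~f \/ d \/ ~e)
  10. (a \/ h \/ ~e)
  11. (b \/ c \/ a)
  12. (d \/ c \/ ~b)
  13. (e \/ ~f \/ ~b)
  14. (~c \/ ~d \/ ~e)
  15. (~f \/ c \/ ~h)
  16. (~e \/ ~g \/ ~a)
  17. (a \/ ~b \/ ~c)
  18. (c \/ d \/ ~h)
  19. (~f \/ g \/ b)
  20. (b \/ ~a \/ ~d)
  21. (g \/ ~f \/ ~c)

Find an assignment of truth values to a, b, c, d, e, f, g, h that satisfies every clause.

a=True  b=True  c=True  d=False  e=False  f=False  g=True  h=True

Check each clause:
  1. (e \/ h \/ ~g) — h is true.
  2. (e \/ ~f \/ h) — h is true.
  3. (a \/ ~f \/ ~e) — a is true.
  4. (a \/ e \/ ~c) — a is true.
  5. (~b \/ ~e \/ ~a) — ~e is true.
  6. (~g \/ b \/ c) — b is true.
  7. (f \/ ~h \/ a) — a is true.
  8. (c \/ a \/ g) — a is true.
  9. (~f \/ ~e \/ d) — ~f is true.
  10. (h \/ a \/ ~e) — h is true.
  11. (c \/ a \/ b) — a is true.
  12. (~b \/ d \/ c) — c is true.
  13. (~b \/ ~f \/ e) — ~f is true.
  14. (~c \/ ~d \/ ~e) — ~e is true.
  15. (~f \/ ~h \/ c) — ~f is true.
  16. (~g \/ ~a \/ ~e) — ~e is true.
  17. (a \/ ~c \/ ~b) — a is true.
  18. (~h \/ d \/ c) — c is true.
  19. (~f \/ g \/ b) — ~f is true.
  20. (b \/ ~a \/ ~d) — b is true.
  21. (~c \/ g \/ ~f) — ~f is true.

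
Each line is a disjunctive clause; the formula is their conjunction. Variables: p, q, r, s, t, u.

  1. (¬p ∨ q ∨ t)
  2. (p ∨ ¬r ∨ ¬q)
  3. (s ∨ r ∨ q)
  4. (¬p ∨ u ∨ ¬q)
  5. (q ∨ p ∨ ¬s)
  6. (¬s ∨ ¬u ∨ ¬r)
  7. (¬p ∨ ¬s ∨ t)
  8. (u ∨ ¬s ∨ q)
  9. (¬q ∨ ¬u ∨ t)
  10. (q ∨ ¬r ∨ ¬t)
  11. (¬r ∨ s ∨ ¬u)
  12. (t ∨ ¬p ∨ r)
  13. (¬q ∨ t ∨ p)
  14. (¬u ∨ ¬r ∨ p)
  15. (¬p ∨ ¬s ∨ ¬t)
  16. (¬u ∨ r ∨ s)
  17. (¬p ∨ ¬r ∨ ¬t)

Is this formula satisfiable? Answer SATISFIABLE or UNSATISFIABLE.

SATISFIABLE

Set p = False and propagate.
Try q = True.
  then r is forced to False.
  then t is forced to True.
For the remaining variables, s = True, u = True works.
Every clause has at least one true literal under this assignment.
So p=F  q=T  r=F  s=T  t=T  u=T is a satisfying assignment.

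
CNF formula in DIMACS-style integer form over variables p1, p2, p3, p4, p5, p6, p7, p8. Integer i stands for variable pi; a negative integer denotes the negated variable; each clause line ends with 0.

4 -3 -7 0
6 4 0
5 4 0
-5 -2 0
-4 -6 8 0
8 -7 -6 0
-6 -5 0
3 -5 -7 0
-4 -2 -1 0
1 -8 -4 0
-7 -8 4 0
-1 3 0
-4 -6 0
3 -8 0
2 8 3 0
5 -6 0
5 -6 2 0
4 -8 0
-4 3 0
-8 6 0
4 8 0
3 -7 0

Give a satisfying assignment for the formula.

p1=F, p2=F, p3=T, p4=T, p5=T, p6=F, p7=T, p8=F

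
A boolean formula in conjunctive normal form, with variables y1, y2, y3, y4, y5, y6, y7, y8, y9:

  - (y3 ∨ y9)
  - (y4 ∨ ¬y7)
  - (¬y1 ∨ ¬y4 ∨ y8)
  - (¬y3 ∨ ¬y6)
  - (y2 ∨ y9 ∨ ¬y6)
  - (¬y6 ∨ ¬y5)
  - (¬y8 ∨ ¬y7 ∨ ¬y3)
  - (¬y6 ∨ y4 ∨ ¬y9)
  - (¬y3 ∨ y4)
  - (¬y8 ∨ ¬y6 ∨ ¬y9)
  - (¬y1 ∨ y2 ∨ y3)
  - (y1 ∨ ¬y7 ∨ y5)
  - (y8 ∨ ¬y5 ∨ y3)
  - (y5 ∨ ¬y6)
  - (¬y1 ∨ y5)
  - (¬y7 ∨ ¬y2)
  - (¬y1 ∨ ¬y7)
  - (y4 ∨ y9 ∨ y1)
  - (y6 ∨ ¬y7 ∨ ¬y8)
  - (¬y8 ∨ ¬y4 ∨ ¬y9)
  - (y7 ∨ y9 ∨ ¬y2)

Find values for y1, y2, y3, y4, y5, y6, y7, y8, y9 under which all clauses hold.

Set y1 = False and propagate.
For the remaining variables, y2 = False, y3 = False, y4 = False, y5 = False, y6 = False, y7 = False, y8 = False, y9 = True works.
Check each clause:
  1. (y3 ∨ y9) — y9 is true.
  2. (y4 ∨ ¬y7) — ¬y7 is true.
  3. (¬y4 ∨ ¬y1 ∨ y8) — ¬y4 is true.
  4. (¬y6 ∨ ¬y3) — ¬y6 is true.
  5. (¬y6 ∨ y9 ∨ y2) — y9 is true.
  6. (¬y5 ∨ ¬y6) — ¬y6 is true.
  7. (¬y7 ∨ ¬y8 ∨ ¬y3) — ¬y8 is true.
  8. (y4 ∨ ¬y6 ∨ ¬y9) — ¬y6 is true.
  9. (y4 ∨ ¬y3) — ¬y3 is true.
  10. (¬y8 ∨ ¬y9 ∨ ¬y6) — ¬y8 is true.
  11. (¬y1 ∨ y3 ∨ y2) — ¬y1 is true.
  12. (y5 ∨ y1 ∨ ¬y7) — ¬y7 is true.
  13. (y8 ∨ y3 ∨ ¬y5) — ¬y5 is true.
  14. (y5 ∨ ¬y6) — ¬y6 is true.
  15. (y5 ∨ ¬y1) — ¬y1 is true.
  16. (¬y7 ∨ ¬y2) — ¬y7 is true.
  17. (¬y1 ∨ ¬y7) — ¬y7 is true.
  18. (y9 ∨ y4 ∨ y1) — y9 is true.
  19. (¬y7 ∨ ¬y8 ∨ y6) — ¬y8 is true.
  20. (¬y9 ∨ ¬y4 ∨ ¬y8) — ¬y8 is true.
  21. (y7 ∨ y9 ∨ ¬y2) — y9 is true.

y1=F, y2=F, y3=F, y4=F, y5=F, y6=F, y7=F, y8=F, y9=T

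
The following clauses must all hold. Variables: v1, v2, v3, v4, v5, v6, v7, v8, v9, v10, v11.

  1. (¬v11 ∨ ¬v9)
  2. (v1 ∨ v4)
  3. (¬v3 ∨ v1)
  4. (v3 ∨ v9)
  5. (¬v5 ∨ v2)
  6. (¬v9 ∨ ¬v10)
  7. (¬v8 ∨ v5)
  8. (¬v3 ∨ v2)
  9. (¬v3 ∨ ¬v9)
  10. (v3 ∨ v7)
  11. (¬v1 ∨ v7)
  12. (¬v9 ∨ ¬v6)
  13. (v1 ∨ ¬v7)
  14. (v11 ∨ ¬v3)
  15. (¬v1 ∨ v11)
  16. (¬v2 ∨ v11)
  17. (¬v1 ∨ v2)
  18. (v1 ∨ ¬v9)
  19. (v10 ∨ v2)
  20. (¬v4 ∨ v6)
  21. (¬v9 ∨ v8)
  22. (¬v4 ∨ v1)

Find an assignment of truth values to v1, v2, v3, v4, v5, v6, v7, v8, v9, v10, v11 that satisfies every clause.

v1=T, v2=T, v3=T, v4=T, v5=F, v6=T, v7=T, v8=F, v9=F, v10=F, v11=T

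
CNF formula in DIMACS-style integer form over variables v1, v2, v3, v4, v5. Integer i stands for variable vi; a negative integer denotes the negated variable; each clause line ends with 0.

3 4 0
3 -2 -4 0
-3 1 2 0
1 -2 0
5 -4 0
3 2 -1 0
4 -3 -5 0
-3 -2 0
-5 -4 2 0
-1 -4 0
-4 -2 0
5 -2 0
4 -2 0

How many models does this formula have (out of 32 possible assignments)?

1

The models are:
  v1=1 v2=0 v3=1 v4=0 v5=0
Count: 1.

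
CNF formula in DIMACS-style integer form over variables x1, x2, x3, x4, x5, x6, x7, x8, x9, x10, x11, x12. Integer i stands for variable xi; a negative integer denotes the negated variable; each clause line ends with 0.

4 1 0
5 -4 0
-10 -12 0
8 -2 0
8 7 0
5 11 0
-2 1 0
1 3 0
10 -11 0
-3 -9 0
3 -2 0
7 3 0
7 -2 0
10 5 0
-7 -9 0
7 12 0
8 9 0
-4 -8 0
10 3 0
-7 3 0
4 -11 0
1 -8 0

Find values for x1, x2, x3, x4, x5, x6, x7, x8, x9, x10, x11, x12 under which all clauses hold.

x1 occurs only positively in the remaining clauses — set x1 = True.
Pure literal: x2 appears only negated; assign x2 = False.
Branch on x3: take x3 = True.
  then x9 is forced to False.
  then x8 is forced to True.
  then x4 is forced to False.
  then x11 is forced to False.
  then x5 is forced to True.
Set x7 = False and propagate.
  then x12 is forced to True.
  then x10 is forced to False.
x6 is now unconstrained; take x6 = True.

x1=T  x2=F  x3=T  x4=F  x5=T  x6=T  x7=F  x8=T  x9=F  x10=F  x11=F  x12=T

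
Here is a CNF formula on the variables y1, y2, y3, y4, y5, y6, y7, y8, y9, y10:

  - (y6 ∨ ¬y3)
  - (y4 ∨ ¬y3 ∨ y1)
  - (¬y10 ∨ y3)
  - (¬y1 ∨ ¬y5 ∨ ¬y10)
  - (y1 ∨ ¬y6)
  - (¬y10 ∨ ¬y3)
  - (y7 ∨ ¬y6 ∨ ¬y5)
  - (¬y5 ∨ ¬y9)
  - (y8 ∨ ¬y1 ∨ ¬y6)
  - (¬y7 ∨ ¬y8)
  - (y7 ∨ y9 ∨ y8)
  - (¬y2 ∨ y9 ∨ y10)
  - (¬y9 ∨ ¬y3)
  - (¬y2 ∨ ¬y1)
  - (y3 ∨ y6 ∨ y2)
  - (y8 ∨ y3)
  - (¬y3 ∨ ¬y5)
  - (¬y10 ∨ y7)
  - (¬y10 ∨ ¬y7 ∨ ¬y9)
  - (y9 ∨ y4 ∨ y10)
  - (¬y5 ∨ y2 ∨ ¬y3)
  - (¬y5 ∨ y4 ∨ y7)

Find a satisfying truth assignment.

y1=False, y2=True, y3=False, y4=False, y5=False, y6=False, y7=False, y8=True, y9=True, y10=False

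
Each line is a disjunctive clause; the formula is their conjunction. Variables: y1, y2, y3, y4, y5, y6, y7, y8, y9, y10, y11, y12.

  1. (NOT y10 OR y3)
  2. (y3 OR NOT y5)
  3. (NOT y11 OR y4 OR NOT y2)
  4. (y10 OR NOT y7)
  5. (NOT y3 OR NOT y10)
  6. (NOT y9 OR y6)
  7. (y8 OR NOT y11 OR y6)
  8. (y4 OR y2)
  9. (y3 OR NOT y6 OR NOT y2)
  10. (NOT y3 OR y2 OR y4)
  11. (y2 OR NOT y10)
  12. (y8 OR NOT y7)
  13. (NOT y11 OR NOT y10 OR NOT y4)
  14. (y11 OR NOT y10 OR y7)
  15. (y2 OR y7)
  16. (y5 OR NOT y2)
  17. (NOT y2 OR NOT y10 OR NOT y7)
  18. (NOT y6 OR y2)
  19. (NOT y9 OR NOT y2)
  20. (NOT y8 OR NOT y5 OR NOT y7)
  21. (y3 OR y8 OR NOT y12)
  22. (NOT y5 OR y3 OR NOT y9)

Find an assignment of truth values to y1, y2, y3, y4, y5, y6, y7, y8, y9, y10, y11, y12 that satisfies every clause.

y9 occurs only negated in the remaining clauses — set y9 = False.
y12 occurs only negated in the remaining clauses — set y12 = False.
Set y2 = True and propagate.
  then y5 is forced to True.
  then y3 is forced to True.
  then y10 is forced to False.
  then y7 is forced to False.
Try y4 = False.
  then y11 is forced to False.
y1, y6, y8 are now unconstrained; take y1 = True, y6 = False, y8 = True.

y1 = True, y2 = True, y3 = True, y4 = False, y5 = True, y6 = False, y7 = False, y8 = True, y9 = False, y10 = False, y11 = False, y12 = False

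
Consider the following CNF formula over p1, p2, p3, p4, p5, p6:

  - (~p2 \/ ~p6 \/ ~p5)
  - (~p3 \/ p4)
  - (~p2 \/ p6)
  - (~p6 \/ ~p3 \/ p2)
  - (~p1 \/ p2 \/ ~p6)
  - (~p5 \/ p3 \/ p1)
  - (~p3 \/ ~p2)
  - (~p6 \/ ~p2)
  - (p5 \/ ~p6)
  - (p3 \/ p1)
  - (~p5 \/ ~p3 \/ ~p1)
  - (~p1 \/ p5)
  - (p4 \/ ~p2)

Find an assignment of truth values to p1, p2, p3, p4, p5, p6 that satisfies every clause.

Pure literal: p4 appears only positively; assign p4 = True.
Try p1 = False.
  then p3 is forced to True.
  then p2 is forced to False.
  then p6 is forced to False.
p5 is now unconstrained; take p5 = True.
Check each clause:
  1. (~p2 \/ ~p6 \/ ~p5) — ~p6 is true.
  2. (p4 \/ ~p3) — p4 is true.
  3. (~p2 \/ p6) — ~p2 is true.
  4. (~p6 \/ p2 \/ ~p3) — ~p6 is true.
  5. (~p1 \/ ~p6 \/ p2) — ~p6 is true.
  6. (p1 \/ ~p5 \/ p3) — p3 is true.
  7. (~p3 \/ ~p2) — ~p2 is true.
  8. (~p6 \/ ~p2) — ~p6 is true.
  9. (p5 \/ ~p6) — ~p6 is true.
  10. (p1 \/ p3) — p3 is true.
  11. (~p3 \/ ~p1 \/ ~p5) — ~p1 is true.
  12. (~p1 \/ p5) — p5 is true.
  13. (p4 \/ ~p2) — p4 is true.

p1=False, p2=False, p3=True, p4=True, p5=True, p6=False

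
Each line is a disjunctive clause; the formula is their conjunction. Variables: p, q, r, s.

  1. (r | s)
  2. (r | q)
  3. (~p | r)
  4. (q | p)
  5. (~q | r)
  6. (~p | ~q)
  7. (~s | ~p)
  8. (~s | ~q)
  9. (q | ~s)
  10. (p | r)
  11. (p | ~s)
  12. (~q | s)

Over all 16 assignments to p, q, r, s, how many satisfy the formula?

1

Satisfying assignments:
  p=T q=F r=T s=F
That's 1 in total.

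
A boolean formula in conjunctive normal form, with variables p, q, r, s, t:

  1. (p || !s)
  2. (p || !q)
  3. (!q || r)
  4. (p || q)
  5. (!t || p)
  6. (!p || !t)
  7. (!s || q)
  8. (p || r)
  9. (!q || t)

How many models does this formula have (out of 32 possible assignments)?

2

Satisfying assignments:
  p=T q=F r=F s=F t=F
  p=T q=F r=T s=F t=F
That's 2 in total.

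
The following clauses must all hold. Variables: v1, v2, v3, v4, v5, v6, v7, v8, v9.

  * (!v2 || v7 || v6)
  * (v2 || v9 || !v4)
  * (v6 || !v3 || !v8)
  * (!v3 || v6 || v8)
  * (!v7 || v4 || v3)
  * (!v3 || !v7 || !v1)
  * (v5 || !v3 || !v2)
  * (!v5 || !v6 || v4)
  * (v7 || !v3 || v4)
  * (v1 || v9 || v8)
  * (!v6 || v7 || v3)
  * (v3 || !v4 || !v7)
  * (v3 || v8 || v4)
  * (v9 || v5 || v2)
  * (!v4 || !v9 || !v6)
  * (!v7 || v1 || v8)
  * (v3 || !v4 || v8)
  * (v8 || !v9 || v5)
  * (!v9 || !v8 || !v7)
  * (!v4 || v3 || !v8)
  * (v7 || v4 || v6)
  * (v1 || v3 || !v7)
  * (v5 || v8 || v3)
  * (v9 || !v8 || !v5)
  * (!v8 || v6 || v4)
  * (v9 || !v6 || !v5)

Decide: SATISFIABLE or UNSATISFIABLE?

v3 = True:
  v6 = True:
    v9 = True:
      propagation gives v4=False, v5=False, v2=False; contradiction.
    v9 = False:
      propagation gives v5=False, v2=False; contradiction.
  v6 = False:
    propagation gives v8=False; an empty clause results — contradiction.
v3 = False:
  v4 = True:
    propagation gives v7=False, v6=False, v2=False, v9=True; an empty clause results — contradiction.
  v4 = False:
    propagation gives v7=False, v6=False; an empty clause results — contradiction.
Every branch closes, so no satisfying assignment exists.

UNSATISFIABLE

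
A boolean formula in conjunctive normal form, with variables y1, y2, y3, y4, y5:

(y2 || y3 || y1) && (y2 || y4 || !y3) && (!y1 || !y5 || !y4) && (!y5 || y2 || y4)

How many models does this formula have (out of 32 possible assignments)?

Split on y2, then y4.
  y2=1, y4=1: y3 free; 3 ways for (y1,y5) × 2^1 = 6.
  y2=1, y4=0: y1, y3, y5 free → 2^3 = 8.
  y2=0, y4=1: remaining (y1,y3,y5) ∈ {(0,1,0); (0,1,1); (1,0,0); (1,1,0)} — 4.
  y2=0, y4=0: remaining (y1,y3,y5) ∈ {(1,0,0)} — 1.
Total: 6 + 8 + 4 + 1 = 19.

19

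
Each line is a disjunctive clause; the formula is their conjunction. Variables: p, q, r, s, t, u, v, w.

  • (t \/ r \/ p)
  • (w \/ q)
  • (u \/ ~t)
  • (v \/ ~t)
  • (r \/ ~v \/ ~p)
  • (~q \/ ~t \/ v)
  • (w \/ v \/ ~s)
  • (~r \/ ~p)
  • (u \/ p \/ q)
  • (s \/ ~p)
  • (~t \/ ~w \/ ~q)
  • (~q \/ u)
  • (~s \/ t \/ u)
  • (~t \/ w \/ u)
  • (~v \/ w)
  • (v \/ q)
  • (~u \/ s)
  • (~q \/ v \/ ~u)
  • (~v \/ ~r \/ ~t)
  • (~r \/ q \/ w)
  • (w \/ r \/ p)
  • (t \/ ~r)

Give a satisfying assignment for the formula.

Try p = False.
Set q = False and propagate.
  then w is forced to True.
  then u is forced to True.
  then v is forced to True.
  then s is forced to True.
Set r = False and propagate.
  then t is forced to True.
Every clause has at least one true literal under this assignment.

p=F, q=F, r=F, s=T, t=T, u=T, v=T, w=T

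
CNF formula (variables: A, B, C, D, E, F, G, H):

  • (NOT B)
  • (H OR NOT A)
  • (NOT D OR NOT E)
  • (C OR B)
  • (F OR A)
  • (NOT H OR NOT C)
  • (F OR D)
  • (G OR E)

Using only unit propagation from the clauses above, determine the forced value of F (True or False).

Unit clause (NOT B) sets B = False.
In (B OR C), B is now false; C must hold, so C = True.
In (NOT H OR NOT C), NOT C is now false; NOT H must hold, so H = False.
(H OR NOT A) with H = False leaves only NOT A, so A = False.
(A OR F): since A = False, the clause reduces to (F). F = True.

True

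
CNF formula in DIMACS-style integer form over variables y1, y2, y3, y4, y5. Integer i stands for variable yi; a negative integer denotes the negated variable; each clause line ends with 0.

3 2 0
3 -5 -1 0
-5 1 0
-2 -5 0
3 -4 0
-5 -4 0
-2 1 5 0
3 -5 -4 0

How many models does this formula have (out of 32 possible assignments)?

Case analysis on y5 and y3:
  y5=1, y3=1: remaining (y1,y2,y4) ∈ {(1,0,0)} — 1.
  y5=1, y3=0: a clause becomes empty — 0.
  y5=0, y3=1: y4 free; 3 ways for (y1,y2) × 2^1 = 6.
  y5=0, y3=0: remaining (y1,y2,y4) ∈ {(1,1,0)} — 1.
Total: 1 + 0 + 6 + 1 = 8.

8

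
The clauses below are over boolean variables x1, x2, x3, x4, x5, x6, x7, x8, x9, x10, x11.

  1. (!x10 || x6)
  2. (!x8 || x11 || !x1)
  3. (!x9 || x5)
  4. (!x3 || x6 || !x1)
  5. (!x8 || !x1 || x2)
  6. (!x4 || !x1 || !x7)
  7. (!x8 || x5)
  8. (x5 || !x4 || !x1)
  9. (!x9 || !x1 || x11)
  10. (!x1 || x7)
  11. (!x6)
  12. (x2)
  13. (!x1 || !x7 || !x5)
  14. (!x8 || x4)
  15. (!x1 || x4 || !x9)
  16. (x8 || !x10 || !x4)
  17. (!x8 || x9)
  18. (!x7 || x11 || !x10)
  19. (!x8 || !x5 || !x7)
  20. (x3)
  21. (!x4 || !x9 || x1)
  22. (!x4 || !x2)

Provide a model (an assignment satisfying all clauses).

x1 = False, x2 = True, x3 = True, x4 = False, x5 = True, x6 = False, x7 = True, x8 = False, x9 = False, x10 = False, x11 = True

Check each clause:
  1. (!x10 || x6) — !x10 is true.
  2. (x11 || !x1 || !x8) — !x8 is true.
  3. (x5 || !x9) — x5 is true.
  4. (!x3 || !x1 || x6) — !x1 is true.
  5. (!x1 || !x8 || x2) — !x8 is true.
  6. (!x7 || !x4 || !x1) — !x4 is true.
  7. (x5 || !x8) — !x8 is true.
  8. (!x1 || x5 || !x4) — !x4 is true.
  9. (!x9 || !x1 || x11) — x11 is true.
  10. (x7 || !x1) — !x1 is true.
  11. (!x6) — !x6 is true.
  12. (x2) — x2 is true.
  13. (!x5 || !x7 || !x1) — !x1 is true.
  14. (!x8 || x4) — !x8 is true.
  15. (x4 || !x1 || !x9) — !x1 is true.
  16. (!x10 || x8 || !x4) — !x4 is true.
  17. (x9 || !x8) — !x8 is true.
  18. (!x7 || x11 || !x10) — x11 is true.
  19. (!x8 || !x7 || !x5) — !x8 is true.
  20. (x3) — x3 is true.
  21. (!x4 || x1 || !x9) — !x4 is true.
  22. (!x4 || !x2) — !x4 is true.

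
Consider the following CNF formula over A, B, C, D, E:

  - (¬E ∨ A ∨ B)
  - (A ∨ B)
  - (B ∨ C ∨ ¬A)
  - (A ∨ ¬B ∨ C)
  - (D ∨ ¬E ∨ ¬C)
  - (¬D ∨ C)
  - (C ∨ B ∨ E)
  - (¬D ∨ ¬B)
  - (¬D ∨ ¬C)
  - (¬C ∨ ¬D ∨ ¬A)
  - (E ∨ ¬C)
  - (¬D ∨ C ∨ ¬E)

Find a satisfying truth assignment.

A = T, B = T, C = F, D = F, E = F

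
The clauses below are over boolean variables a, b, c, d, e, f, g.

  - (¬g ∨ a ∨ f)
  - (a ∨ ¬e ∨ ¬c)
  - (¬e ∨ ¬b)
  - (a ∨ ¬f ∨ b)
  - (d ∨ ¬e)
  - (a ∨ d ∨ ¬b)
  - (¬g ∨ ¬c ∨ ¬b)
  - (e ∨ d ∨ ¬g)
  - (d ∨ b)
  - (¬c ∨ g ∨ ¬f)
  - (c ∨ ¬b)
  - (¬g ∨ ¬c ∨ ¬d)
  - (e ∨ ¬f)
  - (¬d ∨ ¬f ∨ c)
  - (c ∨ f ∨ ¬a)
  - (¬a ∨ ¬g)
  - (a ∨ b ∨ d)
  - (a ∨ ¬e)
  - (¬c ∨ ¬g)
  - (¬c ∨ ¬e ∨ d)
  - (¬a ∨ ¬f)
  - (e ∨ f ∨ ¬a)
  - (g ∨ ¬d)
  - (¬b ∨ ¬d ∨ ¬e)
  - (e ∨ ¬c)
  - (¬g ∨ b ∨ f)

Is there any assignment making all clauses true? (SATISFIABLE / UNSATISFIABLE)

UNSATISFIABLE

a = True:
  propagation gives g=False, f=False, c=True, e=True; an empty clause results — contradiction.
a = False:
  propagation gives e=False, f=False, g=False, d=False; an empty clause results — contradiction.
Every branch closes, so no satisfying assignment exists.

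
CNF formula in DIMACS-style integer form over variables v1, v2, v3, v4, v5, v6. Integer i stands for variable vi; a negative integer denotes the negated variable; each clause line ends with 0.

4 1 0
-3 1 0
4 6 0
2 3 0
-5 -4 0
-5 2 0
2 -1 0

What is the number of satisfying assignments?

Split on v1, then v2.
  v1=1, v2=1: v3 free; 4 ways for (v4,v5,v6) × 2^1 = 8.
  v1=1, v2=0: a clause becomes empty — 0.
  v1=0, v2=1: remaining (v3,v4,v5,v6) ∈ {(0,1,0,0); (0,1,0,1)} — 2.
  v1=0, v2=0: a clause becomes empty — 0.
Total: 8 + 0 + 2 + 0 = 10.

10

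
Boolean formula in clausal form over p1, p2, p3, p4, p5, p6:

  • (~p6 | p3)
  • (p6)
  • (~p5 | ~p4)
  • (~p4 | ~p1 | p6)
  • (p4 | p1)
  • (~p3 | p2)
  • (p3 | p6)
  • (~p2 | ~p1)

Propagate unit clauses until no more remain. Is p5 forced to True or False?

(p6) stands alone — p6 = True.
(~p6 | p3): since p6 = True, the clause reduces to (p3). p3 = True.
From (~p3 | p2) and p3 = True: p2 = True.
In (~p1 | ~p2), ~p2 is now false; ~p1 must hold, so p1 = False.
From (p4 | p1) and p1 = False: p4 = True.
In (~p5 | ~p4), ~p4 is now false; ~p5 must hold, so p5 = False.

False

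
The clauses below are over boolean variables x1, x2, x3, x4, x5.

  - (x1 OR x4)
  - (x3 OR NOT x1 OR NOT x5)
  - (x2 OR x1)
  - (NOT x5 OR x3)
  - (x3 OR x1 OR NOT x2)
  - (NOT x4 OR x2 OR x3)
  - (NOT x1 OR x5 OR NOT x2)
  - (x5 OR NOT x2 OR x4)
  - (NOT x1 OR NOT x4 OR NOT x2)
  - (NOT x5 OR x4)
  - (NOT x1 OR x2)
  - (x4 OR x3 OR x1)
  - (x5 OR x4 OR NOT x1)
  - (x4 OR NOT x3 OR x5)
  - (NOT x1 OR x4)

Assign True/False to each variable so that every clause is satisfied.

x1=0  x2=1  x3=1  x4=1  x5=0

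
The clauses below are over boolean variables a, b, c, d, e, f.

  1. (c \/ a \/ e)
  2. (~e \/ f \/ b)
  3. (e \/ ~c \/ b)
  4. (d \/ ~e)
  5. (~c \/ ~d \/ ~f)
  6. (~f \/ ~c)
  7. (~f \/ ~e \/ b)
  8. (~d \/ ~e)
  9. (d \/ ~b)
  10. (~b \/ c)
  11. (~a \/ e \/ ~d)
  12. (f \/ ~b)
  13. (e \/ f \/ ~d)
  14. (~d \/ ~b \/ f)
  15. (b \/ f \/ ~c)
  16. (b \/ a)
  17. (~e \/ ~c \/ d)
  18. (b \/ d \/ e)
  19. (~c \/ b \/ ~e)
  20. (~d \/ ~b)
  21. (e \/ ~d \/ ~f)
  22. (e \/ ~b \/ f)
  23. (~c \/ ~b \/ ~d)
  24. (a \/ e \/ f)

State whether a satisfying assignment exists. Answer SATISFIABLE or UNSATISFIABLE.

b = True:
  propagation gives d=True; an empty clause results — contradiction.
b = False:
  e = True:
    propagation gives f=True; an empty clause results — contradiction.
  e = False:
    propagation gives c=False, d=False; an empty clause results — contradiction.
Every branch closes, so no satisfying assignment exists.

UNSATISFIABLE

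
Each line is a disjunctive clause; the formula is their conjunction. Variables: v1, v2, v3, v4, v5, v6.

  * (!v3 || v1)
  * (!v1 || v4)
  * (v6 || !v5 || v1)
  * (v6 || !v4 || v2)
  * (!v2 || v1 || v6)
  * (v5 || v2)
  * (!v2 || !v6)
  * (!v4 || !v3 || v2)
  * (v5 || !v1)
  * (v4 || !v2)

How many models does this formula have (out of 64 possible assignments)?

The models are:
  v1=0 v2=0 v3=0 v4=0 v5=1 v6=1
  v1=0 v2=0 v3=0 v4=1 v5=1 v6=1
  v1=1 v2=0 v3=0 v4=1 v5=1 v6=1
  v1=1 v2=1 v3=0 v4=1 v5=1 v6=0
  v1=1 v2=1 v3=1 v4=1 v5=1 v6=0
That's 5 in total.

5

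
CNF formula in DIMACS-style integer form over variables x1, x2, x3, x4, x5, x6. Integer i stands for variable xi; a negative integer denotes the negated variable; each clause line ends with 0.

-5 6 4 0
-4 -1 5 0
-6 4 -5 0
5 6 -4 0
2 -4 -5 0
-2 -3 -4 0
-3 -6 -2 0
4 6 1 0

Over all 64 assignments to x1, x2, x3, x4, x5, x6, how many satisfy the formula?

Split on x4, then x5.
  x4=T, x5=T: remaining (x1,x2,x3,x6) ∈ {(F,T,F,F); (F,T,F,T); (T,T,F,F); (T,T,F,T)} — 4.
  x4=T, x5=F: remaining (x1,x2,x3,x6) ∈ {(F,F,F,T); (F,F,T,T); (F,T,F,T)} — 3.
  x4=F, x5=T: a clause becomes empty — 0.
  x4=F, x5=F: 10 of the 16 assignments to (x1,x2,x3,x6) work.
Total: 4 + 3 + 0 + 10 = 17.

17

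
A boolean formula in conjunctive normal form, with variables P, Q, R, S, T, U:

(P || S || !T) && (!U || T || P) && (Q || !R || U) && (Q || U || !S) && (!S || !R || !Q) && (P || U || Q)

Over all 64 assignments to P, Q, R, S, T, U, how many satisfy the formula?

29

Split on Q, then U.
  Q=T, U=T: 7 of the 16 assignments to (P,R,S,T) work.
  Q=T, U=F: 10 of the 16 assignments to (P,R,S,T) work.
  Q=F, U=T: R free; 5 ways for (P,S,T) × 2^1 = 10.
  Q=F, U=F: remaining (P,R,S,T) ∈ {(T,F,F,F); (T,F,F,T)} — 2.
Total: 7 + 10 + 10 + 2 = 29.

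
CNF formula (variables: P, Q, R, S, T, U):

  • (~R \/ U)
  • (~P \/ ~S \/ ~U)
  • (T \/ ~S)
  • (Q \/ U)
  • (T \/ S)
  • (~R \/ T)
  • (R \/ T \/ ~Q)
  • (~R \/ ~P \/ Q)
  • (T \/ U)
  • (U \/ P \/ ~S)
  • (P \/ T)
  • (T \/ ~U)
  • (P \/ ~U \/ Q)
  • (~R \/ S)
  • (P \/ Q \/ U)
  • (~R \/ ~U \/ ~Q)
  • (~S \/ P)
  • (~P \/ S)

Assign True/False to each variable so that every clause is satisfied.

P=F, Q=T, R=F, S=F, T=T, U=F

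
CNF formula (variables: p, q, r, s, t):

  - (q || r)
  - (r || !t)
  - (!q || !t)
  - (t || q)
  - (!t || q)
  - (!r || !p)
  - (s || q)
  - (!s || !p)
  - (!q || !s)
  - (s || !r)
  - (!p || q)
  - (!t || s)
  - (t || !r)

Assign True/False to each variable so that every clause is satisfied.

Pure literal: p appears only negated; assign p = False.
Try q = True.
  then t is forced to False.
  then s is forced to False.
  then r is forced to False.
Every clause has at least one true literal under this assignment.
Check each clause:
  1. (q || r) — q is true.
  2. (r || !t) — !t is true.
  3. (!t || !q) — !t is true.
  4. (t || q) — q is true.
  5. (q || !t) — q is true.
  6. (!r || !p) — !r is true.
  7. (q || s) — q is true.
  8. (!s || !p) — !s is true.
  9. (!s || !q) — !s is true.
  10. (s || !r) — !r is true.
  11. (!p || q) — q is true.
  12. (s || !t) — !t is true.
  13. (!r || t) — !r is true.

p = F, q = T, r = F, s = F, t = F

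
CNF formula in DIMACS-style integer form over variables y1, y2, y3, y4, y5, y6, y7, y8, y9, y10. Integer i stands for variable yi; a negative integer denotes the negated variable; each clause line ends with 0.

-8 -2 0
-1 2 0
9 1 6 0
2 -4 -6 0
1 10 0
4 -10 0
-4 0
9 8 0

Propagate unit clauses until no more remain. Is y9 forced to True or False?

True

(~y4) is a unit clause: y4 = False.
In (~y10 | y4), y4 is now false; ~y10 must hold, so y10 = False.
From (y10 | y1) and y10 = False: y1 = True.
(y2 | ~y1) with y1 = True leaves only y2, so y2 = True.
In (~y8 | ~y2), ~y2 is now false; ~y8 must hold, so y8 = False.
(y8 | y9): since y8 = False, the clause reduces to (y9). y9 = True.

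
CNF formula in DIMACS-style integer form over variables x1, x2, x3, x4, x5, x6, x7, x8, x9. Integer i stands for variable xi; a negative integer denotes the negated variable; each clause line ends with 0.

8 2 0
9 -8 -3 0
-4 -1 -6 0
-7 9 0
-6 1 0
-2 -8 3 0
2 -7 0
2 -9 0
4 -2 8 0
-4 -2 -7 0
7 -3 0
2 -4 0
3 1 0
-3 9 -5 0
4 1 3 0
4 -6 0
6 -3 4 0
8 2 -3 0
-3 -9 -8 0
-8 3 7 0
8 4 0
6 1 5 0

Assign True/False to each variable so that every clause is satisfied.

Try x1 = True.
Branch on x2: take x2 = True.
Try x3 = False.
  then x8 is forced to False.
  then x4 is forced to True.
  then x6 is forced to False.
  then x7 is forced to False.
x5, x9 are now unconstrained; take x5 = False, x9 = True.

x1=True, x2=True, x3=False, x4=True, x5=False, x6=False, x7=False, x8=False, x9=True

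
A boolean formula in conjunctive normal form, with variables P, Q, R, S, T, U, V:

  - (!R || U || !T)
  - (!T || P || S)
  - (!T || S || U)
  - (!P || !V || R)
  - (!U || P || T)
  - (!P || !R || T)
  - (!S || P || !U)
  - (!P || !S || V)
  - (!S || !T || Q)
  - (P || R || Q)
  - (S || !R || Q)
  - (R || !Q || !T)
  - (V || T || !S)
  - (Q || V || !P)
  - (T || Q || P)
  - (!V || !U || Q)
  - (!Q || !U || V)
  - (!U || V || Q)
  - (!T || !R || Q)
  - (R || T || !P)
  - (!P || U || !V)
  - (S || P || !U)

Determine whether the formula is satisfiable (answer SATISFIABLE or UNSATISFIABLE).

Set P = False and propagate.
Try Q = True.
Branch on R: take R = True.
The remaining clauses are satisfied by S = False, T = False, U = False, V = False.
So P=False, Q=True, R=True, S=False, T=False, U=False, V=False is a satisfying assignment.

SATISFIABLE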